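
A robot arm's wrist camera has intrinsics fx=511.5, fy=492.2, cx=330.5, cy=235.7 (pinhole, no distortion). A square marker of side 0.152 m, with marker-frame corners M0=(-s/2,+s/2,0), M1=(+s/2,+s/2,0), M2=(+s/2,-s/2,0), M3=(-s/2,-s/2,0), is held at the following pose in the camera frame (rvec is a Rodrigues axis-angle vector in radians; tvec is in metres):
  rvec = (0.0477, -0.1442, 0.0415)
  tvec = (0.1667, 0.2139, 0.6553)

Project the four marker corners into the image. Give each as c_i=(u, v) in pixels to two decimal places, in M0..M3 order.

Intrinsics K: fx=511.5, fy=492.2, cx=330.5, cy=235.7
Marker side s = 0.152 m; corners in marker frame (Z=0):
  M0 = (-0.0760, +0.0760, 0)
  M1 = (+0.0760, +0.0760, 0)
  M2 = (+0.0760, -0.0760, 0)
  M3 = (-0.0760, -0.0760, 0)
rvec = (0.0477, -0.1442, 0.0415), |rvec| = θ = 0.15745 rad = 9.021°
Rodrigues: sinθ=0.15680, 1−cosθ=0.01237; R = I + sinθ·[k]× + (1−cosθ)·[k]×²:
    [+0.98877 -0.04476 -0.14262]
    [+0.03790 +0.99801 -0.05049]
    [+0.14459 +0.04452 +0.98849]
t = (0.1667, 0.2139, 0.6553) m
M0: Pc = R·M0+t = (+0.08815, +0.28687, +0.64769); u = 511.5·(+0.08815)/0.64769 + 330.5 = 400.1158, v = 492.2·(+0.28687)/0.64769 + 235.7 = 453.6988
M1: Pc = R·M1+t = (+0.23844, +0.29263, +0.66967); u = 511.5·(+0.23844)/0.66967 + 330.5 = 512.6253, v = 492.2·(+0.29263)/0.66967 + 235.7 = 450.7780
M2: Pc = R·M2+t = (+0.24525, +0.14093, +0.66291); u = 511.5·(+0.24525)/0.66291 + 330.5 = 519.7341, v = 492.2·(+0.14093)/0.66291 + 235.7 = 340.3402
M3: Pc = R·M3+t = (+0.09496, +0.13517, +0.64093); u = 511.5·(+0.09496)/0.64093 + 330.5 = 406.2805, v = 492.2·(+0.13517)/0.64093 + 235.7 = 339.5048

c0=(400.12, 453.70) c1=(512.63, 450.78) c2=(519.73, 340.34) c3=(406.28, 339.50)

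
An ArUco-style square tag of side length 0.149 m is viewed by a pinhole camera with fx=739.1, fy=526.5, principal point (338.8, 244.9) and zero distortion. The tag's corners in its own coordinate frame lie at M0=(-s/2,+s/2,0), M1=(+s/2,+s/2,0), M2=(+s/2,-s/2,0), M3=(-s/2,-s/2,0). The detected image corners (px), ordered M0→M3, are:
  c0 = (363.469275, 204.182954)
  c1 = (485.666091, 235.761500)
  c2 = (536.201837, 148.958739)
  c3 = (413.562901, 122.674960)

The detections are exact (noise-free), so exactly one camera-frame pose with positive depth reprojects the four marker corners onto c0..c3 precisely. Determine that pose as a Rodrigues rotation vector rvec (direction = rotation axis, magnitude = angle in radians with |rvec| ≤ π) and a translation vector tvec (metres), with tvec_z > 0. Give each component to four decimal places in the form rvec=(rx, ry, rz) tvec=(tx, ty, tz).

Intrinsics K: fx=739.1, fy=526.5, cx=338.8, cy=244.9
Marker side s = 0.149 m; corners in marker frame (Z=0):
  M0 = (-0.0745, +0.0745, 0)
  M1 = (+0.0745, +0.0745, 0)
  M2 = (+0.0745, -0.0745, 0)
  M3 = (-0.0745, -0.0745, 0)
Detected image corners:
  c0 = (363.469275, 204.182954) px
  c1 = (485.666091, 235.761500) px
  c2 = (536.201837, 148.958739) px
  c3 = (413.562901, 122.674960) px
Planar DLT: solve 8×8 A·h = b for H (H[2,2]=1):
  H  [+651.93751 -396.47710 +448.24979]
  H  [+126.87918 +541.02831 +177.07783]
  H  [-0.37728 -0.13083 +1.00000]
B = K⁻¹H; ‖b₁‖=1.195345, ‖b₂‖=1.195345; λ = 2/(‖b₁‖+‖b₂‖) = 0.836578, sign → tz>0 ⇒ λ=+0.836578
r₁ = λ·B[:,0] = (+0.88260,+0.34842,-0.31563); r₂ = λ·B[:,1] = (-0.39860,+0.91057,-0.10945)
r₃ = r₁×r₂ = (+0.24927,+0.22241,+0.94255); SVD([r₁ r₂ r₃]) → R = UVᵀ:
  R  [+0.88260 -0.39860 +0.24927]
  R  [+0.34842 +0.91057 +0.22241]
  R  [-0.31563 -0.10945 +0.94255]
t = (+0.12388, -0.10777, +0.83658) m
tr R = 2.735724; θ = arccos((tr R − 1)/2) = 0.519914 rad = 29.789°
axis k = ((R−Rᵀ)₃₂, (R−Rᵀ)₁₃, (R−Rᵀ)₂₁) / (2 sinθ) = (-0.333988, +0.568526, +0.751818)
rvec = θ·k = (-0.173645, +0.295585, +0.390880)

rvec=(-0.1736, 0.2956, 0.3909) tvec=(0.1239, -0.1078, 0.8366)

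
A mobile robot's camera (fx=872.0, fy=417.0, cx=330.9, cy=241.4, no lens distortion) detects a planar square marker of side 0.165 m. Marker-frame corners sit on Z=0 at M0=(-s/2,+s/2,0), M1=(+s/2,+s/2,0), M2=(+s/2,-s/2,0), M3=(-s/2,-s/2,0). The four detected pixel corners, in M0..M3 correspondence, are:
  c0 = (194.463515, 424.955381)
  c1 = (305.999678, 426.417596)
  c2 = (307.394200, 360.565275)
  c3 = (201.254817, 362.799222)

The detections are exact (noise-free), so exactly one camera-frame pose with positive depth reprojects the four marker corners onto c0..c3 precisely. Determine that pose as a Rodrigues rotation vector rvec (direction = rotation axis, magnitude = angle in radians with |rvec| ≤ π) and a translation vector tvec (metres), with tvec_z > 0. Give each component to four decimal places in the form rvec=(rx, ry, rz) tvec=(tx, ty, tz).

rvec=(-0.3616, 0.4413, -0.0812) tvec=(-0.1053, 0.4160, 1.1452)

Intrinsics K: fx=872.0, fy=417.0, cx=330.9, cy=241.4
Marker side s = 0.165 m; corners in marker frame (Z=0):
  M0 = (-0.0825, +0.0825, 0)
  M1 = (+0.0825, +0.0825, 0)
  M2 = (+0.0825, -0.0825, 0)
  M3 = (-0.0825, -0.0825, 0)
Detected image corners:
  c0 = (194.463515, 424.955381) px
  c1 = (305.999678, 426.417596) px
  c2 = (307.394200, 360.565275) px
  c3 = (201.254817, 362.799222) px
Planar DLT: solve 8×8 A·h = b for H (H[2,2]=1):
  H  [+570.42702 -104.43284 +250.75122]
  H  [-141.15961 +264.06037 +392.86161]
  H  [-0.35188 -0.31375 +1.00000]
B = K⁻¹H; ‖b₁‖=0.873184, ‖b₂‖=0.873184; λ = 2/(‖b₁‖+‖b₂‖) = 1.145234, sign → tz>0 ⇒ λ=+1.145234
r₁ = λ·B[:,0] = (+0.90209,-0.15439,-0.40299); r₂ = λ·B[:,1] = (-0.00080,+0.93321,-0.35932)
r₃ = r₁×r₂ = (+0.43155,+0.32446,+0.84172); SVD([r₁ r₂ r₃]) → R = UVᵀ:
  R  [+0.90209 -0.00080 +0.43155]
  R  [-0.15439 +0.93321 +0.32446]
  R  [-0.40299 -0.35932 +0.84172]
t = (-0.10526, +0.41597, +1.14523) m
tr R = 2.677022; θ = arccos((tr R − 1)/2) = 0.576252 rad = 33.017°
axis k = ((R−Rᵀ)₃₂, (R−Rᵀ)₁₃, (R−Rᵀ)₂₁) / (2 sinθ) = (-0.627454, +0.765794, -0.140931)
rvec = θ·k = (-0.361571, +0.441290, -0.081212)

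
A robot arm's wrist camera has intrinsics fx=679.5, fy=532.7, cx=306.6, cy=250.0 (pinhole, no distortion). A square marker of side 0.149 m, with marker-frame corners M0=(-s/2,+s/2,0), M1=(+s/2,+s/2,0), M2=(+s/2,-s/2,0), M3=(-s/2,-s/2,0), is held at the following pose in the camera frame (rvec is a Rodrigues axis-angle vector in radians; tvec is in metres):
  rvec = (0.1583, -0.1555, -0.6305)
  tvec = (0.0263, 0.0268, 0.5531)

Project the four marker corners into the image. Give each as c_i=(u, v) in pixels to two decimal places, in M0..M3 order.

c0=(318.24, 374.12) c1=(458.34, 288.65) c2=(360.13, 174.88) c3=(209.77, 261.93)

Intrinsics K: fx=679.5, fy=532.7, cx=306.6, cy=250.0
Marker side s = 0.149 m; corners in marker frame (Z=0):
  M0 = (-0.0745, +0.0745, 0)
  M1 = (+0.0745, +0.0745, 0)
  M2 = (+0.0745, -0.0745, 0)
  M3 = (-0.0745, -0.0745, 0)
rvec = (0.1583, -0.1555, -0.6305), |rvec| = θ = 0.66841 rad = 38.297°
Rodrigues: sinθ=0.61974, 1−cosθ=0.21519; R = I + sinθ·[k]× + (1−cosθ)·[k]×²:
    [+0.79688 +0.57273 -0.19225]
    [-0.59645 +0.79646 -0.09955]
    [+0.09610 +0.19400 +0.97628]
t = (0.0263, 0.0268, 0.5531) m
M0: Pc = R·M0+t = (+0.00960, +0.13057, +0.56039); u = 679.5·(+0.00960)/0.56039 + 306.6 = 318.2418, v = 532.7·(+0.13057)/0.56039 + 250.0 = 374.1187
M1: Pc = R·M1+t = (+0.12834, +0.04170, +0.57471); u = 679.5·(+0.12834)/0.57471 + 306.6 = 458.3357, v = 532.7·(+0.04170)/0.57471 + 250.0 = 288.6523
M2: Pc = R·M2+t = (+0.04300, -0.07697, +0.54581); u = 679.5·(+0.04300)/0.54581 + 306.6 = 360.1312, v = 532.7·(-0.07697)/0.54581 + 250.0 = 174.8772
M3: Pc = R·M3+t = (-0.07574, +0.01190, +0.53149); u = 679.5·(-0.07574)/0.53149 + 306.6 = 209.7723, v = 532.7·(+0.01190)/0.53149 + 250.0 = 261.9264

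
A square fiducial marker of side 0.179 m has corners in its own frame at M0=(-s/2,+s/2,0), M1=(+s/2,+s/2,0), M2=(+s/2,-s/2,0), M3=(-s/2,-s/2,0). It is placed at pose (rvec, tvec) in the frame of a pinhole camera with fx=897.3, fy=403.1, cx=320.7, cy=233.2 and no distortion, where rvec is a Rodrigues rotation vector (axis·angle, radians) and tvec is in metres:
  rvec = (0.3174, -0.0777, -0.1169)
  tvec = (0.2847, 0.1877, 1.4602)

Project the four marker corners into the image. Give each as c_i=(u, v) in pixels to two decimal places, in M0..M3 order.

Intrinsics K: fx=897.3, fy=403.1, cx=320.7, cy=233.2
Marker side s = 0.179 m; corners in marker frame (Z=0):
  M0 = (-0.0895, +0.0895, 0)
  M1 = (+0.0895, +0.0895, 0)
  M2 = (+0.0895, -0.0895, 0)
  M3 = (-0.0895, -0.0895, 0)
rvec = (0.3174, -0.0777, -0.1169), |rvec| = θ = 0.34705 rad = 19.885°
Rodrigues: sinθ=0.34013, 1−cosθ=0.05962; R = I + sinθ·[k]× + (1−cosθ)·[k]×²:
    [+0.99025 +0.10236 -0.09452]
    [-0.12678 +0.94337 -0.30657]
    [+0.05778 +0.31556 +0.94714]
t = (0.2847, 0.1877, 1.4602) m
M0: Pc = R·M0+t = (+0.20523, +0.28348, +1.48327); u = 897.3·(+0.20523)/1.48327 + 320.7 = 444.8557, v = 403.1·(+0.28348)/1.48327 + 233.2 = 310.2391
M1: Pc = R·M1+t = (+0.38249, +0.26079, +1.49361); u = 897.3·(+0.38249)/1.49361 + 320.7 = 550.4827, v = 403.1·(+0.26079)/1.49361 + 233.2 = 303.5812
M2: Pc = R·M2+t = (+0.36417, +0.09192, +1.43713); u = 897.3·(+0.36417)/1.43713 + 320.7 = 548.0743, v = 403.1·(+0.09192)/1.43713 + 233.2 = 258.9832
M3: Pc = R·M3+t = (+0.18691, +0.11461, +1.42679); u = 897.3·(+0.18691)/1.42679 + 320.7 = 438.2481, v = 403.1·(+0.11461)/1.42679 + 233.2 = 265.5814

c0=(444.86, 310.24) c1=(550.48, 303.58) c2=(548.07, 258.98) c3=(438.25, 265.58)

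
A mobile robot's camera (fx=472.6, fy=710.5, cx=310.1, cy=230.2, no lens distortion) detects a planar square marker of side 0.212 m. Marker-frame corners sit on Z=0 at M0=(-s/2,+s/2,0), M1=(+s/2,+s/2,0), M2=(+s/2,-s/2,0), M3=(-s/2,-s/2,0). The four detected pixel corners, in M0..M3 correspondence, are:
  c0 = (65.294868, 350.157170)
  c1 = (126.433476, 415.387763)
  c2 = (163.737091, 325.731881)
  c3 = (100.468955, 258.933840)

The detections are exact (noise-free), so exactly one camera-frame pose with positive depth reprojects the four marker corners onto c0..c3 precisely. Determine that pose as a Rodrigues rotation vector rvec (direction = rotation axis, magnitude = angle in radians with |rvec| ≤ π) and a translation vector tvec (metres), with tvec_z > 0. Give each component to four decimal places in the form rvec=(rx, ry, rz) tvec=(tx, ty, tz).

Intrinsics K: fx=472.6, fy=710.5, cx=310.1, cy=230.2
Marker side s = 0.212 m; corners in marker frame (Z=0):
  M0 = (-0.1060, +0.1060, 0)
  M1 = (+0.1060, +0.1060, 0)
  M2 = (+0.1060, -0.1060, 0)
  M3 = (-0.1060, -0.1060, 0)
Detected image corners:
  c0 = (65.294868, 350.157170) px
  c1 = (126.433476, 415.387763) px
  c2 = (163.737091, 325.731881) px
  c3 = (100.468955, 258.933840) px
Planar DLT: solve 8×8 A·h = b for H (H[2,2]=1):
  H  [+290.44529 -154.20072 +113.61825]
  H  [+302.77605 +476.13783 +338.16727]
  H  [-0.02534 +0.14672 +1.00000]
B = K⁻¹H; ‖b₁‖=0.766628, ‖b₂‖=0.766628; λ = 2/(‖b₁‖+‖b₂‖) = 1.304413, sign → tz>0 ⇒ λ=+1.304413
r₁ = λ·B[:,0] = (+0.82334,+0.56658,-0.03306); r₂ = λ·B[:,1] = (-0.55118,+0.81214,+0.19138)
r₃ = r₁×r₂ = (+0.13528,-0.13935,+0.98096); SVD([r₁ r₂ r₃]) → R = UVᵀ:
  R  [+0.82334 -0.55118 +0.13528]
  R  [+0.56658 +0.81214 -0.13935]
  R  [-0.03306 +0.19138 +0.98096]
t = (-0.54231, +0.19822, +1.30441) m
tr R = 2.616439; θ = arccos((tr R − 1)/2) = 0.629674 rad = 36.078°
axis k = ((R−Rᵀ)₃₂, (R−Rᵀ)₁₃, (R−Rᵀ)₂₁) / (2 sinθ) = (+0.280819, +0.142933, +0.949058)
rvec = θ·k = (+0.176825, +0.090001, +0.597597)

rvec=(0.1768, 0.0900, 0.5976) tvec=(-0.5423, 0.1982, 1.3044)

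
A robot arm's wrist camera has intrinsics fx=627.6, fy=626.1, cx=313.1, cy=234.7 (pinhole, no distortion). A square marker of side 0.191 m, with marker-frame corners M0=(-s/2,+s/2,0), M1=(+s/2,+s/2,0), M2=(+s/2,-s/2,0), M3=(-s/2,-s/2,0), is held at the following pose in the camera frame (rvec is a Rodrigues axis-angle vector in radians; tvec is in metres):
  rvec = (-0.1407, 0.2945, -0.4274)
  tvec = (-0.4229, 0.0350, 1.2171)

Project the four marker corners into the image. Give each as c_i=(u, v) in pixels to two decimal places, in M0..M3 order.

Intrinsics K: fx=627.6, fy=626.1, cx=313.1, cy=234.7
Marker side s = 0.191 m; corners in marker frame (Z=0):
  M0 = (-0.0955, +0.0955, 0)
  M1 = (+0.0955, +0.0955, 0)
  M2 = (+0.0955, -0.0955, 0)
  M3 = (-0.0955, -0.0955, 0)
rvec = (-0.1407, 0.2945, -0.4274), |rvec| = θ = 0.53777 rad = 30.812°
Rodrigues: sinθ=0.51222, 1−cosθ=0.14115; R = I + sinθ·[k]× + (1−cosθ)·[k]×²:
    [+0.86851 +0.38687 +0.30986]
    [-0.42732 +0.90118 +0.07258]
    [-0.25116 -0.19545 +0.94801]
t = (-0.4229, 0.0350, 1.2171) m
M0: Pc = R·M0+t = (-0.46890, +0.16187, +1.22242); u = 627.6·(-0.46890)/1.22242 + 313.1 = 72.3647, v = 626.1·(+0.16187)/1.22242 + 234.7 = 317.6076
M1: Pc = R·M1+t = (-0.30301, +0.08025, +1.17445); u = 627.6·(-0.30301)/1.17445 + 313.1 = 151.1777, v = 626.1·(+0.08025)/1.17445 + 234.7 = 277.4835
M2: Pc = R·M2+t = (-0.37690, -0.09187, +1.21178); u = 627.6·(-0.37690)/1.21178 + 313.1 = 117.8959, v = 626.1·(-0.09187)/1.21178 + 234.7 = 187.2318
M3: Pc = R·M3+t = (-0.54279, -0.01025, +1.25975); u = 627.6·(-0.54279)/1.25975 + 313.1 = 42.6857, v = 626.1·(-0.01025)/1.25975 + 234.7 = 229.6037

c0=(72.36, 317.61) c1=(151.18, 277.48) c2=(117.90, 187.23) c3=(42.69, 229.60)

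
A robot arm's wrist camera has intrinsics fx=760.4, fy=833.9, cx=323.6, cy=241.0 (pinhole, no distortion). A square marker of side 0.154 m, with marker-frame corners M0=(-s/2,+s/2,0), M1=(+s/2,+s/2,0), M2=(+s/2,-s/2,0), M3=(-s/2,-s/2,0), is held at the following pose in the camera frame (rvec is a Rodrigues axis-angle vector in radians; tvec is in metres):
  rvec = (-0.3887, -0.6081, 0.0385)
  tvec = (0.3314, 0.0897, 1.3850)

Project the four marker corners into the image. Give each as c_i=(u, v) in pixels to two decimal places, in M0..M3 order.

c0=(482.15, 335.94) c1=(541.39, 343.82) c2=(526.67, 258.04) c3=(468.97, 245.20)

Intrinsics K: fx=760.4, fy=833.9, cx=323.6, cy=241.0
Marker side s = 0.154 m; corners in marker frame (Z=0):
  M0 = (-0.0770, +0.0770, 0)
  M1 = (+0.0770, +0.0770, 0)
  M2 = (+0.0770, -0.0770, 0)
  M3 = (-0.0770, -0.0770, 0)
rvec = (-0.3887, -0.6081, 0.0385), |rvec| = θ = 0.72274 rad = 41.410°
Rodrigues: sinθ=0.66144, 1−cosθ=0.25000; R = I + sinθ·[k]× + (1−cosθ)·[k]×²:
    [+0.82231 +0.07789 -0.56369]
    [+0.14836 +0.92698 +0.34453]
    [+0.54936 -0.36694 +0.75070]
t = (0.3314, 0.0897, 1.3850) m
M0: Pc = R·M0+t = (+0.27408, +0.14965, +1.31444); u = 760.4·(+0.27408)/1.31444 + 323.6 = 482.1541, v = 833.9·(+0.14965)/1.31444 + 241.0 = 335.9419
M1: Pc = R·M1+t = (+0.40072, +0.17250, +1.39905); u = 760.4·(+0.40072)/1.39905 + 323.6 = 541.3941, v = 833.9·(+0.17250)/1.39905 + 241.0 = 343.8192
M2: Pc = R·M2+t = (+0.38872, +0.02975, +1.45556); u = 760.4·(+0.38872)/1.45556 + 323.6 = 526.6720, v = 833.9·(+0.02975)/1.45556 + 241.0 = 258.0421
M3: Pc = R·M3+t = (+0.26208, +0.00690, +1.37095); u = 760.4·(+0.26208)/1.37095 + 323.6 = 468.9653, v = 833.9·(+0.00690)/1.37095 + 241.0 = 245.1962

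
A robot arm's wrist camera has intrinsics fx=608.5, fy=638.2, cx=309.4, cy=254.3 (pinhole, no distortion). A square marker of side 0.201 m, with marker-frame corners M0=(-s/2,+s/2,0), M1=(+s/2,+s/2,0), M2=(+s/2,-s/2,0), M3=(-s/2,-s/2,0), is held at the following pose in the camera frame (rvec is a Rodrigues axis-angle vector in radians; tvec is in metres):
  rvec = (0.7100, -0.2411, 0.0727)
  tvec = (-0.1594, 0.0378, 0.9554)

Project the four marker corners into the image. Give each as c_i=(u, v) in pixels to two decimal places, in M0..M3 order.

Intrinsics K: fx=608.5, fy=638.2, cx=309.4, cy=254.3
Marker side s = 0.201 m; corners in marker frame (Z=0):
  M0 = (-0.1005, +0.1005, 0)
  M1 = (+0.1005, +0.1005, 0)
  M2 = (+0.1005, -0.1005, 0)
  M3 = (-0.1005, -0.1005, 0)
rvec = (0.7100, -0.2411, 0.0727), |rvec| = θ = 0.75334 rad = 43.163°
Rodrigues: sinθ=0.68408, 1−cosθ=0.27059; R = I + sinθ·[k]× + (1−cosθ)·[k]×²:
    [+0.96976 -0.14763 -0.19432]
    [-0.01560 +0.75713 -0.65308]
    [+0.24354 +0.63637 +0.73193]
t = (-0.1594, 0.0378, 0.9554) m
M0: Pc = R·M0+t = (-0.27170, +0.11546, +0.99488); u = 608.5·(-0.27170)/0.99488 + 309.4 = 143.2203, v = 638.2·(+0.11546)/0.99488 + 254.3 = 328.3654
M1: Pc = R·M1+t = (-0.07678, +0.11232, +1.04383); u = 608.5·(-0.07678)/1.04383 + 309.4 = 264.6435, v = 638.2·(+0.11232)/1.04383 + 254.3 = 322.9746
M2: Pc = R·M2+t = (-0.04710, -0.03986, +0.91592); u = 608.5·(-0.04710)/0.91592 + 309.4 = 278.1078, v = 638.2·(-0.03986)/0.91592 + 254.3 = 226.5267
M3: Pc = R·M3+t = (-0.24202, -0.03672, +0.86697); u = 608.5·(-0.24202)/0.86697 + 309.4 = 139.5304, v = 638.2·(-0.03672)/0.86697 + 254.3 = 227.2670

c0=(143.22, 328.37) c1=(264.64, 322.97) c2=(278.11, 226.53) c3=(139.53, 227.27)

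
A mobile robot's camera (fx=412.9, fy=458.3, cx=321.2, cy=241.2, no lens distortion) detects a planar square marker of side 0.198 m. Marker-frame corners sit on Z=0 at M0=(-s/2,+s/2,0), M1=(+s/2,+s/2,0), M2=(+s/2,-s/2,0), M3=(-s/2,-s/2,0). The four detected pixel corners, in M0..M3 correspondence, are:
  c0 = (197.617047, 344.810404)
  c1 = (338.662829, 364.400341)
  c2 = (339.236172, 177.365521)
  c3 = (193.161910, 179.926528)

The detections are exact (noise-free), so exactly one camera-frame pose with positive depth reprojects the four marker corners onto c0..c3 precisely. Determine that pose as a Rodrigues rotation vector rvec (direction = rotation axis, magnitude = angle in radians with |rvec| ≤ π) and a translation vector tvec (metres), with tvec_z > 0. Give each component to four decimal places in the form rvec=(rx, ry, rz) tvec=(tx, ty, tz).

rvec=(0.0945, 0.3382, 0.0154) tvec=(-0.0728, 0.0299, 0.5127)

Intrinsics K: fx=412.9, fy=458.3, cx=321.2, cy=241.2
Marker side s = 0.198 m; corners in marker frame (Z=0):
  M0 = (-0.0990, +0.0990, 0)
  M1 = (+0.0990, +0.0990, 0)
  M2 = (+0.0990, -0.0990, 0)
  M3 = (-0.0990, -0.0990, 0)
Detected image corners:
  c0 = (197.617047, 344.810404) px
  c1 = (338.662829, 364.400341) px
  c2 = (339.236172, 177.365521) px
  c3 = (193.161910, 179.926528) px
Planar DLT: solve 8×8 A·h = b for H (H[2,2]=1):
  H  [+552.55347 +60.20542 +262.60542]
  H  [-127.88291 +934.60441 +267.97071]
  H  [-0.64477 +0.18562 +1.00000]
B = K⁻¹H; ‖b₁‖=1.950447, ‖b₂‖=1.950447; λ = 2/(‖b₁‖+‖b₂‖) = 0.512703, sign → tz>0 ⇒ λ=+0.512703
r₁ = λ·B[:,0] = (+0.94327,+0.03092,-0.33058); r₂ = λ·B[:,1] = (+0.00072,+0.99546,+0.09517)
r₃ = r₁×r₂ = (+0.33202,-0.09001,+0.93897); SVD([r₁ r₂ r₃]) → R = UVᵀ:
  R  [+0.94327 +0.00072 +0.33202]
  R  [+0.03092 +0.99546 -0.09001]
  R  [-0.33058 +0.09517 +0.93897]
t = (-0.07276, +0.02995, +0.51270) m
tr R = 2.877702; θ = arccos((tr R − 1)/2) = 0.351519 rad = 20.141°
axis k = ((R−Rᵀ)₃₂, (R−Rᵀ)₁₃, (R−Rᵀ)₂₁) / (2 sinθ) = (+0.268901, +0.962169, +0.043843)
rvec = θ·k = (+0.094524, +0.338221, +0.015411)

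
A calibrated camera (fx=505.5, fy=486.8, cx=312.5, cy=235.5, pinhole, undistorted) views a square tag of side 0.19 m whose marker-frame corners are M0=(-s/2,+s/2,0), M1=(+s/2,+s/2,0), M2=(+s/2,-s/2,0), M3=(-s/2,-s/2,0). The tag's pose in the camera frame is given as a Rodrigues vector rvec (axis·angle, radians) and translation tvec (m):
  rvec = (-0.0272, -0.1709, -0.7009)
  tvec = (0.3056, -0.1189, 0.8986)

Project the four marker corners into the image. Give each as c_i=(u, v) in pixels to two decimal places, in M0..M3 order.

Intrinsics K: fx=505.5, fy=486.8, cx=312.5, cy=235.5
Marker side s = 0.19 m; corners in marker frame (Z=0):
  M0 = (-0.0950, +0.0950, 0)
  M1 = (+0.0950, +0.0950, 0)
  M2 = (+0.0950, -0.0950, 0)
  M3 = (-0.0950, -0.0950, 0)
rvec = (-0.0272, -0.1709, -0.7009), |rvec| = θ = 0.72195 rad = 41.365°
Rodrigues: sinθ=0.66085, 1−cosθ=0.24948; R = I + sinθ·[k]× + (1−cosθ)·[k]×²:
    [+0.75087 +0.64381 -0.14731]
    [-0.63936 +0.76450 +0.08223]
    [+0.16556 +0.03244 +0.98567]
t = (0.3056, -0.1189, 0.8986) m
M0: Pc = R·M0+t = (+0.29543, +0.01447, +0.88595); u = 505.5·(+0.29543)/0.88595 + 312.5 = 481.0632, v = 486.8·(+0.01447)/0.88595 + 235.5 = 243.4488
M1: Pc = R·M1+t = (+0.43809, -0.10701, +0.91741); u = 505.5·(+0.43809)/0.91741 + 312.5 = 553.8936, v = 486.8·(-0.10701)/0.91741 + 235.5 = 178.7172
M2: Pc = R·M2+t = (+0.31577, -0.25227, +0.91125); u = 505.5·(+0.31577)/0.91125 + 312.5 = 487.6693, v = 486.8·(-0.25227)/0.91125 + 235.5 = 100.7360
M3: Pc = R·M3+t = (+0.17311, -0.13079, +0.87979); u = 505.5·(+0.17311)/0.87979 + 312.5 = 411.9609, v = 486.8·(-0.13079)/0.87979 + 235.5 = 163.1328

c0=(481.06, 243.45) c1=(553.89, 178.72) c2=(487.67, 100.74) c3=(411.96, 163.13)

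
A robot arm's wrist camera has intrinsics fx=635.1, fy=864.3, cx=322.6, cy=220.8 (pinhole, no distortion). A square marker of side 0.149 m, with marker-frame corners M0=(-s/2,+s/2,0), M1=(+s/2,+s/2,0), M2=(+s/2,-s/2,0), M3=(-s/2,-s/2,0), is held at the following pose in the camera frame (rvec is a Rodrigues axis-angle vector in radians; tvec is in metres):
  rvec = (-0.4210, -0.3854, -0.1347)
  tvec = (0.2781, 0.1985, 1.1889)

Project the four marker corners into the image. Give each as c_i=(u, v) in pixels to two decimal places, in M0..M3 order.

Intrinsics K: fx=635.1, fy=864.3, cx=322.6, cy=220.8
Marker side s = 0.149 m; corners in marker frame (Z=0):
  M0 = (-0.0745, +0.0745, 0)
  M1 = (+0.0745, +0.0745, 0)
  M2 = (+0.0745, -0.0745, 0)
  M3 = (-0.0745, -0.0745, 0)
rvec = (-0.4210, -0.3854, -0.1347), |rvec| = θ = 0.58645 rad = 33.601°
Rodrigues: sinθ=0.55340, 1−cosθ=0.16709; R = I + sinθ·[k]× + (1−cosθ)·[k]×²:
    [+0.91902 +0.20594 -0.33613]
    [-0.04828 +0.90508 +0.42250]
    [+0.39124 -0.37206 +0.84173]
t = (0.2781, 0.1985, 1.1889) m
M0: Pc = R·M0+t = (+0.22498, +0.26953, +1.13203); u = 635.1·(+0.22498)/1.13203 + 322.6 = 448.8168, v = 864.3·(+0.26953)/1.13203 + 220.8 = 426.5805
M1: Pc = R·M1+t = (+0.36191, +0.26233, +1.19033); u = 635.1·(+0.36191)/1.19033 + 322.6 = 515.6969, v = 864.3·(+0.26233)/1.19033 + 220.8 = 411.2791
M2: Pc = R·M2+t = (+0.33122, +0.12747, +1.24577); u = 635.1·(+0.33122)/1.24577 + 322.6 = 491.4607, v = 864.3·(+0.12747)/1.24577 + 220.8 = 309.2408
M3: Pc = R·M3+t = (+0.19429, +0.13467, +1.18747); u = 635.1·(+0.19429)/1.18747 + 322.6 = 426.5131, v = 864.3·(+0.13467)/1.18747 + 220.8 = 318.8187

c0=(448.82, 426.58) c1=(515.70, 411.28) c2=(491.46, 309.24) c3=(426.51, 318.82)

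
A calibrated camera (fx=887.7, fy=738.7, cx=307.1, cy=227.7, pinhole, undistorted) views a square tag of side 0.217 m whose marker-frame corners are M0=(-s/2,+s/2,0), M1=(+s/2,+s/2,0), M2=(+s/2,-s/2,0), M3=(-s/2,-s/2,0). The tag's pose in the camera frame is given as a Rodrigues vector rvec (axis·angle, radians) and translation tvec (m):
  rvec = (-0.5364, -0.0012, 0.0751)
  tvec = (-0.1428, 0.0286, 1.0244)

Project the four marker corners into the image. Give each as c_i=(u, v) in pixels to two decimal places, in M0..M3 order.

Intrinsics K: fx=887.7, fy=738.7, cx=307.1, cy=227.7
Marker side s = 0.217 m; corners in marker frame (Z=0):
  M0 = (-0.1085, +0.1085, 0)
  M1 = (+0.1085, +0.1085, 0)
  M2 = (+0.1085, -0.1085, 0)
  M3 = (-0.1085, -0.1085, 0)
rvec = (-0.5364, -0.0012, 0.0751), |rvec| = θ = 0.54163 rad = 31.033°
Rodrigues: sinθ=0.51554, 1−cosθ=0.14313; R = I + sinθ·[k]× + (1−cosθ)·[k]×²:
    [+0.99725 -0.07117 -0.02080]
    [+0.07180 +0.85687 +0.51051]
    [-0.01851 -0.51060 +0.85962]
t = (-0.1428, 0.0286, 1.0244) m
M0: Pc = R·M0+t = (-0.25872, +0.11378, +0.97101); u = 887.7·(-0.25872)/0.97101 + 307.1 = 70.5743, v = 738.7·(+0.11378)/0.97101 + 227.7 = 314.2591
M1: Pc = R·M1+t = (-0.04232, +0.12936, +0.96699); u = 887.7·(-0.04232)/0.96699 + 307.1 = 268.2499, v = 738.7·(+0.12936)/0.96699 + 227.7 = 326.5202
M2: Pc = R·M2+t = (-0.02688, -0.05658, +1.07779); u = 887.7·(-0.02688)/1.07779 + 307.1 = 284.9634, v = 738.7·(-0.05658)/1.07779 + 227.7 = 188.9207
M3: Pc = R·M3+t = (-0.24328, -0.07216, +1.08181); u = 887.7·(-0.24328)/1.08181 + 307.1 = 107.4719, v = 738.7·(-0.07216)/1.08181 + 227.7 = 178.4264

c0=(70.57, 314.26) c1=(268.25, 326.52) c2=(284.96, 188.92) c3=(107.47, 178.43)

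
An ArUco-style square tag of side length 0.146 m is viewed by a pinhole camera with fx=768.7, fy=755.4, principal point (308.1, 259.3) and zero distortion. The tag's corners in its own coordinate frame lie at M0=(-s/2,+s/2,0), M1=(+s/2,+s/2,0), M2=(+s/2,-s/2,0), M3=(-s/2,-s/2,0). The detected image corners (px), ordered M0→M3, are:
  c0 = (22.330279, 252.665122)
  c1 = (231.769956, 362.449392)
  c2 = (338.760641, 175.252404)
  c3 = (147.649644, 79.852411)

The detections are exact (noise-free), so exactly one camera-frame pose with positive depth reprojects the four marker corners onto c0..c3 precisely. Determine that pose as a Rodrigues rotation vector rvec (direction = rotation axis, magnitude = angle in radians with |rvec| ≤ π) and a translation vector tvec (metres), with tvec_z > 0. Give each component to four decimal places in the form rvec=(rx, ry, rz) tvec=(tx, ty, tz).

Intrinsics K: fx=768.7, fy=755.4, cx=308.1, cy=259.3
Marker side s = 0.146 m; corners in marker frame (Z=0):
  M0 = (-0.0730, +0.0730, 0)
  M1 = (+0.0730, +0.0730, 0)
  M2 = (+0.0730, -0.0730, 0)
  M3 = (-0.0730, -0.0730, 0)
Detected image corners:
  c0 = (22.330279, 252.665122) px
  c1 = (231.769956, 362.449392) px
  c2 = (338.760641, 175.252404) px
  c3 = (147.649644, 79.852411) px
Planar DLT: solve 8×8 A·h = b for H (H[2,2]=1):
  H  [+1342.05071 -927.61902 +187.09217]
  H  [+669.05511 +1078.00108 +212.35715]
  H  [-0.14285 -0.70968 +1.00000]
B = K⁻¹H; ‖b₁‖=2.036026, ‖b₂‖=2.036026; λ = 2/(‖b₁‖+‖b₂‖) = 0.491153, sign → tz>0 ⇒ λ=+0.491153
r₁ = λ·B[:,0] = (+0.88561,+0.45910,-0.07016); r₂ = λ·B[:,1] = (-0.45299,+0.82055,-0.34856)
r₃ = r₁×r₂ = (-0.10245,+0.34047,+0.93466); SVD([r₁ r₂ r₃]) → R = UVᵀ:
  R  [+0.88561 -0.45299 -0.10245]
  R  [+0.45910 +0.82055 +0.34047]
  R  [-0.07016 -0.34856 +0.93466]
t = (-0.07732, -0.03052, +0.49115) m
tr R = 2.640820; θ = arccos((tr R − 1)/2) = 0.608669 rad = 34.874°
axis k = ((R−Rᵀ)₃₂, (R−Rᵀ)₁₃, (R−Rᵀ)₂₁) / (2 sinθ) = (-0.602542, -0.028235, +0.797588)
rvec = θ·k = (-0.366748, -0.017186, +0.485467)

rvec=(-0.3667, -0.0172, 0.4855) tvec=(-0.0773, -0.0305, 0.4912)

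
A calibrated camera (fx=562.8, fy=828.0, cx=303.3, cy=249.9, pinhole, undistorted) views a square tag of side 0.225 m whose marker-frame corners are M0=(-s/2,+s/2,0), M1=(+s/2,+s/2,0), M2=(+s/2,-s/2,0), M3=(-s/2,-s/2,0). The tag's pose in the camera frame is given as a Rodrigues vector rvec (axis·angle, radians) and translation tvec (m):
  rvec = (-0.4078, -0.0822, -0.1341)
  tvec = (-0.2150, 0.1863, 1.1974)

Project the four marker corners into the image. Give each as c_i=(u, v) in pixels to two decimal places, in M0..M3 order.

c0=(150.64, 468.47) c1=(261.10, 445.86) c2=(249.26, 296.97) c3=(146.44, 315.07)

Intrinsics K: fx=562.8, fy=828.0, cx=303.3, cy=249.9
Marker side s = 0.225 m; corners in marker frame (Z=0):
  M0 = (-0.1125, +0.1125, 0)
  M1 = (+0.1125, +0.1125, 0)
  M2 = (+0.1125, -0.1125, 0)
  M3 = (-0.1125, -0.1125, 0)
rvec = (-0.4078, -0.0822, -0.1341), |rvec| = θ = 0.43708 rad = 25.043°
Rodrigues: sinθ=0.42330, 1−cosθ=0.09401; R = I + sinθ·[k]× + (1−cosθ)·[k]×²:
    [+0.98783 +0.14637 -0.05270]
    [-0.11338 +0.90932 +0.40036]
    [+0.10652 -0.38951 +0.91484]
t = (-0.2150, 0.1863, 1.1974) m
M0: Pc = R·M0+t = (-0.30966, +0.30135, +1.14160); u = 562.8·(-0.30966)/1.14160 + 303.3 = 150.6374, v = 828.0·(+0.30135)/1.14160 + 249.9 = 468.4712
M1: Pc = R·M1+t = (-0.08740, +0.27584, +1.16556); u = 562.8·(-0.08740)/1.16556 + 303.3 = 261.0967, v = 828.0·(+0.27584)/1.16556 + 249.9 = 445.8553
M2: Pc = R·M2+t = (-0.12034, +0.07125, +1.25320); u = 562.8·(-0.12034)/1.25320 + 303.3 = 249.2585, v = 828.0·(+0.07125)/1.25320 + 249.9 = 296.9735
M3: Pc = R·M3+t = (-0.34260, +0.09676, +1.22924); u = 562.8·(-0.34260)/1.22924 + 303.3 = 146.4439, v = 828.0·(+0.09676)/1.22924 + 249.9 = 315.0742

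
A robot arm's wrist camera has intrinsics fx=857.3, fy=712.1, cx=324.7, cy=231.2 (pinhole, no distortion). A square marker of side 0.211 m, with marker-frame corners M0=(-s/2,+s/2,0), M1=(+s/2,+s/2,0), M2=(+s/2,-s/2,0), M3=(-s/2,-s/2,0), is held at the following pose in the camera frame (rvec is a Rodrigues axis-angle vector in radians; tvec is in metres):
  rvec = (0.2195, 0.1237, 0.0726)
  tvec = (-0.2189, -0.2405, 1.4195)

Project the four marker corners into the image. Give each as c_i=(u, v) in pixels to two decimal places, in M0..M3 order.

Intrinsics K: fx=857.3, fy=712.1, cx=324.7, cy=231.2
Marker side s = 0.211 m; corners in marker frame (Z=0):
  M0 = (-0.1055, +0.1055, 0)
  M1 = (+0.1055, +0.1055, 0)
  M2 = (+0.1055, -0.1055, 0)
  M3 = (-0.1055, -0.1055, 0)
rvec = (0.2195, 0.1237, 0.0726), |rvec| = θ = 0.26221 rad = 15.023°
Rodrigues: sinθ=0.25921, 1−cosθ=0.03418; R = I + sinθ·[k]× + (1−cosθ)·[k]×²:
    [+0.98977 -0.05827 +0.13021]
    [+0.08527 +0.97343 -0.21253]
    [-0.11437 +0.22146 +0.96844]
t = (-0.2189, -0.2405, 1.4195) m
M0: Pc = R·M0+t = (-0.32947, -0.14680, +1.45493); u = 857.3·(-0.32947)/1.45493 + 324.7 = 130.5644, v = 712.1·(-0.14680)/1.45493 + 231.2 = 159.3506
M1: Pc = R·M1+t = (-0.12063, -0.12881, +1.43080); u = 857.3·(-0.12063)/1.43080 + 324.7 = 252.4234, v = 712.1·(-0.12881)/1.43080 + 231.2 = 167.0933
M2: Pc = R·M2+t = (-0.10833, -0.33420, +1.38407); u = 857.3·(-0.10833)/1.38407 + 324.7 = 257.5991, v = 712.1·(-0.33420)/1.38407 + 231.2 = 59.2548
M3: Pc = R·M3+t = (-0.31717, -0.35219, +1.40820); u = 857.3·(-0.31717)/1.40820 + 324.7 = 131.6079, v = 712.1·(-0.35219)/1.40820 + 231.2 = 53.1032

c0=(130.56, 159.35) c1=(252.42, 167.09) c2=(257.60, 59.25) c3=(131.61, 53.10)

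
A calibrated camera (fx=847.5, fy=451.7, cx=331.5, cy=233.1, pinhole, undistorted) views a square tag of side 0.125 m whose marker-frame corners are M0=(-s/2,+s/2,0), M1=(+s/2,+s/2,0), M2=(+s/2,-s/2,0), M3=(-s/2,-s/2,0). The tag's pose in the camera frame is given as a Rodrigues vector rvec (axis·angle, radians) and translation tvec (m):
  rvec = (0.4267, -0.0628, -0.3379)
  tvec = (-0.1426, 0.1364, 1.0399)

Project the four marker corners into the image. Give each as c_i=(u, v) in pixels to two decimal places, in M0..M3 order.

c0=(186.69, 322.36) c1=(280.23, 304.75) c2=(245.38, 260.75) c3=(147.09, 279.32)

Intrinsics K: fx=847.5, fy=451.7, cx=331.5, cy=233.1
Marker side s = 0.125 m; corners in marker frame (Z=0):
  M0 = (-0.0625, +0.0625, 0)
  M1 = (+0.0625, +0.0625, 0)
  M2 = (+0.0625, -0.0625, 0)
  M3 = (-0.0625, -0.0625, 0)
rvec = (0.4267, -0.0628, -0.3379), |rvec| = θ = 0.54790 rad = 31.392°
Rodrigues: sinθ=0.52089, 1−cosθ=0.14638; R = I + sinθ·[k]× + (1−cosθ)·[k]×²:
    [+0.94240 +0.30818 -0.13001]
    [-0.33431 +0.85554 -0.39532]
    [-0.01060 +0.41602 +0.90930]
t = (-0.1426, 0.1364, 1.0399) m
M0: Pc = R·M0+t = (-0.18224, +0.21077, +1.06656); u = 847.5·(-0.18224)/1.06656 + 331.5 = 186.6915, v = 451.7·(+0.21077)/1.06656 + 233.1 = 322.3615
M1: Pc = R·M1+t = (-0.06444, +0.16898, +1.06524); u = 847.5·(-0.06444)/1.06524 + 331.5 = 280.2329, v = 451.7·(+0.16898)/1.06524 + 233.1 = 304.7524
M2: Pc = R·M2+t = (-0.10296, +0.06203, +1.01324); u = 847.5·(-0.10296)/1.01324 + 331.5 = 245.3804, v = 451.7·(+0.06203)/1.01324 + 233.1 = 260.7547
M3: Pc = R·M3+t = (-0.22076, +0.10382, +1.01456); u = 847.5·(-0.22076)/1.01456 + 331.5 = 147.0900, v = 451.7·(+0.10382)/1.01456 + 233.1 = 279.3238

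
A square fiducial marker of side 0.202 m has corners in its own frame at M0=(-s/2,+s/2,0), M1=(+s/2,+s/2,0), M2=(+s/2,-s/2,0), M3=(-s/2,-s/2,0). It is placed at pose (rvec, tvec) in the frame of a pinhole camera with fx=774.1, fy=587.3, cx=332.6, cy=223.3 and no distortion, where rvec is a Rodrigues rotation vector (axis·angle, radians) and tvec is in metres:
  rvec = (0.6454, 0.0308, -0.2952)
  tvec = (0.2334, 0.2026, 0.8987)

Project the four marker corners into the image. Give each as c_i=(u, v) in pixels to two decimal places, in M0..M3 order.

c0=(464.25, 408.31) c1=(625.92, 380.25) c2=(615.02, 294.00) c3=(431.10, 328.42)

Intrinsics K: fx=774.1, fy=587.3, cx=332.6, cy=223.3
Marker side s = 0.202 m; corners in marker frame (Z=0):
  M0 = (-0.1010, +0.1010, 0)
  M1 = (+0.1010, +0.1010, 0)
  M2 = (+0.1010, -0.1010, 0)
  M3 = (-0.1010, -0.1010, 0)
rvec = (0.6454, 0.0308, -0.2952), |rvec| = θ = 0.71038 rad = 40.701°
Rodrigues: sinθ=0.65212, 1−cosθ=0.24188; R = I + sinθ·[k]× + (1−cosθ)·[k]×²:
    [+0.95778 +0.28052 -0.06305]
    [-0.26146 +0.75857 -0.59683]
    [-0.11960 +0.58811 +0.79989]
t = (0.2334, 0.2026, 0.8987) m
M0: Pc = R·M0+t = (+0.16500, +0.30562, +0.97018); u = 774.1·(+0.16500)/0.97018 + 332.6 = 464.2503, v = 587.3·(+0.30562)/0.97018 + 223.3 = 408.3099
M1: Pc = R·M1+t = (+0.35847, +0.25281, +0.94602); u = 774.1·(+0.35847)/0.94602 + 332.6 = 625.9234, v = 587.3·(+0.25281)/0.94602 + 223.3 = 380.2461
M2: Pc = R·M2+t = (+0.30180, +0.09958, +0.82722); u = 774.1·(+0.30180)/0.82722 + 332.6 = 615.0221, v = 587.3·(+0.09958)/0.82722 + 223.3 = 293.9960
M3: Pc = R·M3+t = (+0.10833, +0.15239, +0.85138); u = 774.1·(+0.10833)/0.85138 + 332.6 = 431.0989, v = 587.3·(+0.15239)/0.85138 + 223.3 = 328.4233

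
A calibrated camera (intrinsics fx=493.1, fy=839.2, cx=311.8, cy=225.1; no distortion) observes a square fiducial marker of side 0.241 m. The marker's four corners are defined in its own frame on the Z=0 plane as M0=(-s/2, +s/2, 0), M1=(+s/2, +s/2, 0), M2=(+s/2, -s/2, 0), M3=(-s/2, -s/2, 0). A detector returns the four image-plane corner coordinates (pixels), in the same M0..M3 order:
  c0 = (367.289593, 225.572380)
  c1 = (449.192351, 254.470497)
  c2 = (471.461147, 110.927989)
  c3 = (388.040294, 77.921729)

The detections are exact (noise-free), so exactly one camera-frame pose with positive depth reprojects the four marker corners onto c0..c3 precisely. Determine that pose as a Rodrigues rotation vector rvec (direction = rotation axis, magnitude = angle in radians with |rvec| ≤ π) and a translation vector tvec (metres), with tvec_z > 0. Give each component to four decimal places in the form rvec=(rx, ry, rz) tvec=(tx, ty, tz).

rvec=(0.1511, -0.1154, 0.2099) tvec=(0.2958, -0.0918, 1.3563)

Intrinsics K: fx=493.1, fy=839.2, cx=311.8, cy=225.1
Marker side s = 0.241 m; corners in marker frame (Z=0):
  M0 = (-0.1205, +0.1205, 0)
  M1 = (+0.1205, +0.1205, 0)
  M2 = (+0.1205, -0.1205, 0)
  M3 = (-0.1205, -0.1205, 0)
Detected image corners:
  c0 = (367.289593, 225.572380) px
  c1 = (449.192351, 254.470497) px
  c2 = (471.461147, 110.927989) px
  c3 = (388.040294, 77.921729) px
Planar DLT: solve 8×8 A·h = b for H (H[2,2]=1):
  H  [+383.00872 -46.93715 +419.34093]
  H  [+144.31346 +620.93957 +168.28809]
  H  [+0.09559 +0.10108 +1.00000]
B = K⁻¹H; ‖b₁‖=0.737308, ‖b₂‖=0.737308; λ = 2/(‖b₁‖+‖b₂‖) = 1.356286, sign → tz>0 ⇒ λ=+1.356286
r₁ = λ·B[:,0] = (+0.97150,+0.19846,+0.12965); r₂ = λ·B[:,1] = (-0.21579,+0.96677,+0.13709)
r₃ = r₁×r₂ = (-0.09813,-0.16116,+0.98204); SVD([r₁ r₂ r₃]) → R = UVᵀ:
  R  [+0.97150 -0.21579 -0.09813]
  R  [+0.19846 +0.96677 -0.16116]
  R  [+0.12965 +0.13709 +0.98204]
t = (+0.29579, -0.09182, +1.35629) m
tr R = 2.920303; θ = arccos((tr R − 1)/2) = 0.283253 rad = 16.229°
axis k = ((R−Rᵀ)₃₂, (R−Rᵀ)₁₃, (R−Rᵀ)₂₁) / (2 sinθ) = (+0.533579, -0.407508, +0.741101)
rvec = θ·k = (+0.151138, -0.115428, +0.209919)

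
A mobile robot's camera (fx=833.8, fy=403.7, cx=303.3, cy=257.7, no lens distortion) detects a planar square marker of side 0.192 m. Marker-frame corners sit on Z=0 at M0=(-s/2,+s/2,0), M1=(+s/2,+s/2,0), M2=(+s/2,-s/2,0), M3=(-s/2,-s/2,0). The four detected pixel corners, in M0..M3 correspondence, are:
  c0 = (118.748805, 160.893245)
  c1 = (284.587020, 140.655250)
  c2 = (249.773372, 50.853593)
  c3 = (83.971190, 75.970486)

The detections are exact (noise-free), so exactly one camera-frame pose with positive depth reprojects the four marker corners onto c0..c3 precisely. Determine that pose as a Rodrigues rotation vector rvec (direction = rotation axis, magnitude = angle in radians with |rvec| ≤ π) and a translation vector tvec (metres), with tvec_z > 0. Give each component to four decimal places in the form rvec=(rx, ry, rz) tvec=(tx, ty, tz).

rvec=(0.0733, 0.2425, -0.1799) tvec=(-0.1290, -0.3301, 0.8880)

Intrinsics K: fx=833.8, fy=403.7, cx=303.3, cy=257.7
Marker side s = 0.192 m; corners in marker frame (Z=0):
  M0 = (-0.0960, +0.0960, 0)
  M1 = (+0.0960, +0.0960, 0)
  M2 = (+0.0960, -0.0960, 0)
  M3 = (-0.0960, -0.0960, 0)
Detected image corners:
  c0 = (118.748805, 160.893245) px
  c1 = (284.587020, 140.655250) px
  c2 = (249.773372, 50.853593) px
  c3 = (83.971190, 75.970486) px
Planar DLT: solve 8×8 A·h = b for H (H[2,2]=1):
  H  [+812.76634 +191.69306 +182.16722]
  H  [-147.61317 +460.75862 +107.63193]
  H  [-0.27612 +0.05681 +1.00000]
B = K⁻¹H; ‖b₁‖=1.126143, ‖b₂‖=1.126143; λ = 2/(‖b₁‖+‖b₂‖) = 0.887986, sign → tz>0 ⇒ λ=+0.887986
r₁ = λ·B[:,0] = (+0.95478,-0.16818,-0.24519); r₂ = λ·B[:,1] = (+0.18580,+0.98129,+0.05045)
r₃ = r₁×r₂ = (+0.23212,-0.09372,+0.96816); SVD([r₁ r₂ r₃]) → R = UVᵀ:
  R  [+0.95478 +0.18580 +0.23212]
  R  [-0.16818 +0.98129 -0.09372]
  R  [-0.24519 +0.05045 +0.96816]
t = (-0.12900, -0.33009, +0.88799) m
tr R = 2.904229; θ = arccos((tr R − 1)/2) = 0.310717 rad = 17.803°
axis k = ((R−Rᵀ)₃₂, (R−Rᵀ)₁₃, (R−Rᵀ)₂₁) / (2 sinθ) = (+0.235767, +0.780584, -0.578880)
rvec = θ·k = (+0.073257, +0.242541, -0.179868)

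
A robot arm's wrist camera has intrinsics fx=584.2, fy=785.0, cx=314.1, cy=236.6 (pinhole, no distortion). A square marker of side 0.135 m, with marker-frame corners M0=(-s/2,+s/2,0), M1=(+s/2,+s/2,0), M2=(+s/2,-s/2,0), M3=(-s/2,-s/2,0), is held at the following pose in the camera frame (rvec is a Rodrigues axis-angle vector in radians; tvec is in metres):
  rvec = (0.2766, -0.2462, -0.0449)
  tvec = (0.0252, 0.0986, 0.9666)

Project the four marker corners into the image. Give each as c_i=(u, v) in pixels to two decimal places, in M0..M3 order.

c0=(290.28, 373.22) c1=(367.38, 360.70) c2=(368.60, 259.80) c3=(288.47, 269.40)

Intrinsics K: fx=584.2, fy=785.0, cx=314.1, cy=236.6
Marker side s = 0.135 m; corners in marker frame (Z=0):
  M0 = (-0.0675, +0.0675, 0)
  M1 = (+0.0675, +0.0675, 0)
  M2 = (+0.0675, -0.0675, 0)
  M3 = (-0.0675, -0.0675, 0)
rvec = (0.2766, -0.2462, -0.0449), |rvec| = θ = 0.37301 rad = 21.372°
Rodrigues: sinθ=0.36442, 1−cosθ=0.06877; R = I + sinθ·[k]× + (1−cosθ)·[k]×²:
    [+0.96905 +0.01021 -0.24667]
    [-0.07752 +0.96119 -0.26477]
    [+0.23439 +0.27569 +0.93223]
t = (0.0252, 0.0986, 0.9666) m
M0: Pc = R·M0+t = (-0.03952, +0.16871, +0.96939); u = 584.2·(-0.03952)/0.96939 + 314.1 = 290.2824, v = 785.0·(+0.16871)/0.96939 + 236.6 = 373.2221
M1: Pc = R·M1+t = (+0.09130, +0.15825, +1.00103); u = 584.2·(+0.09130)/1.00103 + 314.1 = 367.3824, v = 785.0·(+0.15825)/1.00103 + 236.6 = 360.6965
M2: Pc = R·M2+t = (+0.08992, +0.02849, +0.96381); u = 584.2·(+0.08992)/0.96381 + 314.1 = 368.6045, v = 785.0·(+0.02849)/0.96381 + 236.6 = 259.8018
M3: Pc = R·M3+t = (-0.04090, +0.03895, +0.93217); u = 584.2·(-0.04090)/0.93217 + 314.1 = 288.4677, v = 785.0·(+0.03895)/0.93217 + 236.6 = 269.4026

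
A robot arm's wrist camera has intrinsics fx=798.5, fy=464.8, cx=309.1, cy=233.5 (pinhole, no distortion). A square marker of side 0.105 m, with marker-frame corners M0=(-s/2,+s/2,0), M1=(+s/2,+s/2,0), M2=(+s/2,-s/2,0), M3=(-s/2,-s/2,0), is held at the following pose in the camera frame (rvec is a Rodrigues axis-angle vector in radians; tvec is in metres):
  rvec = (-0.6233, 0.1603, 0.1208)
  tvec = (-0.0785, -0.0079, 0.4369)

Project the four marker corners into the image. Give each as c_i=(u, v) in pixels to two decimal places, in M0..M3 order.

c0=(43.87, 268.11) c1=(237.84, 277.68) c2=(276.62, 185.89) c3=(105.44, 181.26)

Intrinsics K: fx=798.5, fy=464.8, cx=309.1, cy=233.5
Marker side s = 0.105 m; corners in marker frame (Z=0):
  M0 = (-0.0525, +0.0525, 0)
  M1 = (+0.0525, +0.0525, 0)
  M2 = (+0.0525, -0.0525, 0)
  M3 = (-0.0525, -0.0525, 0)
rvec = (-0.6233, 0.1603, 0.1208), |rvec| = θ = 0.65482 rad = 37.519°
Rodrigues: sinθ=0.60902, 1−cosθ=0.20684; R = I + sinθ·[k]× + (1−cosθ)·[k]×²:
    [+0.98057 -0.16055 +0.11277]
    [+0.06415 +0.80555 +0.58904]
    [-0.18541 -0.57036 +0.80020]
t = (-0.0785, -0.0079, 0.4369) m
M0: Pc = R·M0+t = (-0.13841, +0.03102, +0.41669); u = 798.5·(-0.13841)/0.41669 + 309.1 = 43.8689, v = 464.8·(+0.03102)/0.41669 + 233.5 = 268.1054
M1: Pc = R·M1+t = (-0.03545, +0.03776, +0.39722); u = 798.5·(-0.03545)/0.39722 + 309.1 = 237.8399, v = 464.8·(+0.03776)/0.39722 + 233.5 = 277.6834
M2: Pc = R·M2+t = (-0.01859, -0.04682, +0.45711); u = 798.5·(-0.01859)/0.45711 + 309.1 = 276.6234, v = 464.8·(-0.04682)/0.45711 + 233.5 = 185.8888
M3: Pc = R·M3+t = (-0.12155, -0.05356, +0.47658); u = 798.5·(-0.12155)/0.47658 + 309.1 = 105.4430, v = 464.8·(-0.05356)/0.47658 + 233.5 = 181.2642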